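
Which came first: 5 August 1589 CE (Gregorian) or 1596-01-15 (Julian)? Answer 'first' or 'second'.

First date → JDN 2301647; second date → JDN 2304011.
JDN 2301647 < JDN 2304011, so the first date is earlier.

first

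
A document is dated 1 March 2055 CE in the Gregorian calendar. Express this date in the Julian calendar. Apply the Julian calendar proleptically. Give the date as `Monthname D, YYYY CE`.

At this point the Julian calendar is 13 days behind the Gregorian.
1 March 2055 Gregorian − 13 days → 16 February 2055 Julian.

February 16, 2055 CE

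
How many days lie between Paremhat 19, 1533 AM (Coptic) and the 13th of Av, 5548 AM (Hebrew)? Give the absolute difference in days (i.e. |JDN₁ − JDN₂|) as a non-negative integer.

First date → JDN 2384791; second date → JDN 2374342.
The interval is |2384791 − 2374342| = 10449 days.

10449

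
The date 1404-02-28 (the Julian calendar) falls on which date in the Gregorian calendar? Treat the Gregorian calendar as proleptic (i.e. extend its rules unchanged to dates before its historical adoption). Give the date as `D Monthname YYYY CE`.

The Julian–Gregorian offset here is 9 days (Julian trailing).
28 February 1404 Julian + 9 days → 8 March 1404 Gregorian.

8 March 1404 CE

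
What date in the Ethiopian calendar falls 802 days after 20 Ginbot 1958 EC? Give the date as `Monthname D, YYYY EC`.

JDN of 20 Ginbot 1958 EC = 2439274.
2439274 + 802 = 2440076.
JDN 2440076 in the Ethiopian calendar is Nehase 1, 1960 EC.

Nehase 1, 1960 EC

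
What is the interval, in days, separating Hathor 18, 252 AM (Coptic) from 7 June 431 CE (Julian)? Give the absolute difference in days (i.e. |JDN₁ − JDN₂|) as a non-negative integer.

38147

First date → JDN 1916785; second date → JDN 1878638.
The interval is |1916785 − 1878638| = 38147 days.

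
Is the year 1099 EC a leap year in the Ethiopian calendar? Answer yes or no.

yes

1099 mod 4 = 3; in the Ethiopian calendar a year is leap when year mod 4 = 3, so it is a leap year.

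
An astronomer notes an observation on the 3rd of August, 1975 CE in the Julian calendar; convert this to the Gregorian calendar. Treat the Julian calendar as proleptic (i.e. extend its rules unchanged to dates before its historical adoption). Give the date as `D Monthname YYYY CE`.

16 August 1975 CE

The Julian–Gregorian offset here is 13 days (Julian trailing).
3 August 1975 Julian + 13 days → 16 August 1975 Gregorian.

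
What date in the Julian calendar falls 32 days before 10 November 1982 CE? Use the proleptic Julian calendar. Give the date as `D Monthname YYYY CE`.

Counting 32 days back from JDN 2445297 reaches JDN 2445265, which is 9 October 1982 CE.

9 October 1982 CE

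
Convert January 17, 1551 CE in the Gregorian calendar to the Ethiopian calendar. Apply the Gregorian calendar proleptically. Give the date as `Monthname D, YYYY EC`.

Julian Day Number of the source date = 2287567.
Converting JDN 2287567 to the Ethiopian calendar gives 12 Tir 1543 EC.

Tir 12, 1543 EC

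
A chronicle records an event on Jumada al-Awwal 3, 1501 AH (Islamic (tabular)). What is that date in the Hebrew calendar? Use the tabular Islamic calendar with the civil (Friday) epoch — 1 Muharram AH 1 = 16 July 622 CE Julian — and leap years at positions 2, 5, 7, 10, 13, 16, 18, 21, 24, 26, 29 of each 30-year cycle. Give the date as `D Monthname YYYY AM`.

Julian Day Number of the source date = 2480110.
Converting JDN 2480110 to the Hebrew calendar gives 3 Nisan 5838 AM.

3 Nisan 5838 AM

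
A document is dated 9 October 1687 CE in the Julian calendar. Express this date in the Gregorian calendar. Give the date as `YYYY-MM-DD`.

1687-10-19

The Julian–Gregorian offset here is 10 days (Julian trailing).
9 October 1687 Julian + 10 days → 19 October 1687 Gregorian.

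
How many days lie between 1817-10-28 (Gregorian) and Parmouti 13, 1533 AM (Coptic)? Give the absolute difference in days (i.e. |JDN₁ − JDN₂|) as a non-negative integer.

First date → JDN 2385006; second date → JDN 2384815.
The interval is |2385006 − 2384815| = 191 days.

191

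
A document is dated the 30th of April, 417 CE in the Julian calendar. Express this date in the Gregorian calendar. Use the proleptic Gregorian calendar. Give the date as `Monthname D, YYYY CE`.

May 1, 417 CE

The Julian–Gregorian offset here is 1 day (Julian trailing).
30 April 417 Julian + 1 day → 1 May 417 Gregorian.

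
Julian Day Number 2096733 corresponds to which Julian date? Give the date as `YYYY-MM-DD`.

The proleptic Gregorian equivalent of JDN 2096733 is 23 July 1028.
In the Julian calendar that day is 1028-07-17.

1028-07-17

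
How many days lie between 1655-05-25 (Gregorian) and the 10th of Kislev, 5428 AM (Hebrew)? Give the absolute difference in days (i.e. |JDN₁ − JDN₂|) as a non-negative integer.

First date → JDN 2325681; second date → JDN 2330249.
The interval is |2325681 − 2330249| = 4568 days.

4568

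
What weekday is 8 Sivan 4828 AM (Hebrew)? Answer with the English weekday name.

Tuesday

This is JDN 2111278 (19 May 1068 Gregorian).
JDN 2111278 mod 7 = 1, and JDN 0 was a Monday, so this is a Tuesday.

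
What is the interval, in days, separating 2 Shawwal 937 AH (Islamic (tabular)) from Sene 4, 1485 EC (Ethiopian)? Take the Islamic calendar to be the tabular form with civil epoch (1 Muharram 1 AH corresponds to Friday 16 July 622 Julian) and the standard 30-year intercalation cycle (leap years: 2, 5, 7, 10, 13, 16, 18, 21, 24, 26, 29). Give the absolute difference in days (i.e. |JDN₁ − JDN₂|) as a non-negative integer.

JDN of the first date = 2280394.
JDN of the second date = 2266525.
|2266525 − 2280394| = 13869.

13869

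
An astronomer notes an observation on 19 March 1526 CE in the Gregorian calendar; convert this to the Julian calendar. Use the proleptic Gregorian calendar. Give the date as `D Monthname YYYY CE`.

9 March 1526 CE

At this point the Julian calendar is 10 days behind the Gregorian.
19 March 1526 Gregorian − 10 days → 9 March 1526 Julian.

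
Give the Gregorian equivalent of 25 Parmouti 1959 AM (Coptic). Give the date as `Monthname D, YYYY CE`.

May 5, 2243 CE

Julian Day Number of the source date = 2540423.
Converting JDN 2540423 to the Gregorian calendar gives 5 May 2243 CE.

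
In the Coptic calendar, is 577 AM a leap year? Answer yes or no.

577 mod 4 = 1; in the Coptic calendar a year is leap when year mod 4 = 3, so it is a common year.

no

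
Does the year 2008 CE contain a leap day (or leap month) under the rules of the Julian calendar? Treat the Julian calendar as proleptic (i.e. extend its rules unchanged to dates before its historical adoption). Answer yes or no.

2008 mod 4 = 0, so it is a leap year in the Julian calendar.

yes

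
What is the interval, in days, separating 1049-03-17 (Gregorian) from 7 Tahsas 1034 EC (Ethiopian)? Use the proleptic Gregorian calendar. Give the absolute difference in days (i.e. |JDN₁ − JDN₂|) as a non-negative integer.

2655

JDN of the first date = 2104275.
JDN of the second date = 2101620.
|2101620 − 2104275| = 2655.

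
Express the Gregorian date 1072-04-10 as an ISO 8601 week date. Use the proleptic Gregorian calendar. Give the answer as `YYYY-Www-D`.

The weekday is Wednesday (ISO weekday 3).
That Wednesday belongs to ISO week 15 of ISO year 1072.

1072-W15-3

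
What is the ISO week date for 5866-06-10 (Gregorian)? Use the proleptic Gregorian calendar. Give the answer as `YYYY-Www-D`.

5866-W23-7

The weekday is Sunday (ISO weekday 7).
That Sunday belongs to ISO week 23 of ISO year 5866.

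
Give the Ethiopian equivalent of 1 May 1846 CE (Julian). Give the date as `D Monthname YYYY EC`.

6 Ginbot 1838 EC

The source date corresponds to 13 May 1846 in the Gregorian calendar (JDN 2395430).
That day falls on 6 Ginbot 1838 EC in the Ethiopian calendar.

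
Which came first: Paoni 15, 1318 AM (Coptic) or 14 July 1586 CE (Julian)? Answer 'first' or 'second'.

second

Converting both to JDN: 2306348 vs 2300539; the smaller is the second.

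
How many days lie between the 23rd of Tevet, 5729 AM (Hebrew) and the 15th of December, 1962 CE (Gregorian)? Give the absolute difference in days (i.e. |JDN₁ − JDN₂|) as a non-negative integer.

First date → JDN 2440235; second date → JDN 2438014.
The interval is |2440235 − 2438014| = 2221 days.

2221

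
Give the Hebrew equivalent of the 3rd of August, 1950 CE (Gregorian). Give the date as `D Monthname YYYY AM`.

20 Av 5710 AM

Both dates share Julian Day Number 2433497; in the Hebrew calendar that is 20 Av 5710 AM.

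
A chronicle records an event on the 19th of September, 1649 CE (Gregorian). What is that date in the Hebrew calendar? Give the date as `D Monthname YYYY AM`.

13 Tishrei 5410 AM

Julian Day Number of the source date = 2323607.
Converting JDN 2323607 to the Hebrew calendar gives 13 Tishrei 5410 AM.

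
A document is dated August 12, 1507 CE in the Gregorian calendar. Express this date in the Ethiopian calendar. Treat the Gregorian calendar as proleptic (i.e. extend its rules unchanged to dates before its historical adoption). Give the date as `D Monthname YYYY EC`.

Both dates share Julian Day Number 2271703; in the Ethiopian calendar that is 9 Nehase 1499 EC.

9 Nehase 1499 EC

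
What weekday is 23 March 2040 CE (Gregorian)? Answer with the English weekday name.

Friday

2466237 ≡ 4 (mod 7); counting from Monday = 0 gives Friday.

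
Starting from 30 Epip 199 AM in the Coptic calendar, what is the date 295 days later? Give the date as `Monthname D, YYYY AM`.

JDN of 30 Epip 199 AM = 1897678.
1897678 + 295 = 1897973.
JDN 1897973 in the Coptic calendar is Pashons 19, 200 AM.

Pashons 19, 200 AM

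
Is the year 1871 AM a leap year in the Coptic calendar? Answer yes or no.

yes

1871 mod 4 = 3; in the Coptic calendar a year is leap when year mod 4 = 3, so it is a leap year.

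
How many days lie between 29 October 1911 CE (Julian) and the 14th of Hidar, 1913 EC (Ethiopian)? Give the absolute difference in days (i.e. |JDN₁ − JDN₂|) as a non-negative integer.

3300

JDN of the first date = 2419352.
JDN of the second date = 2422652.
|2422652 − 2419352| = 3300.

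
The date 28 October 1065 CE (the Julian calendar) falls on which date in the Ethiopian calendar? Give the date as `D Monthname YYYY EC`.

The source date corresponds to 3 November 1065 in the proleptic Gregorian calendar (JDN 2110350).
That day falls on 1 Hidar 1058 EC in the Ethiopian calendar.

1 Hidar 1058 EC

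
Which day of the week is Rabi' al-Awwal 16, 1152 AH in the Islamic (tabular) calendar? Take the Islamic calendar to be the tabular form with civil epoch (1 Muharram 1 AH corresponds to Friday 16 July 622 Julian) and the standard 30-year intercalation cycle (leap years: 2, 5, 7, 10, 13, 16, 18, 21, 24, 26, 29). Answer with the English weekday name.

Tuesday

This is JDN 2356390 (23 June 1739 Gregorian).
Since JDN mod 7 = 1 (0 = Monday), the day is Tuesday.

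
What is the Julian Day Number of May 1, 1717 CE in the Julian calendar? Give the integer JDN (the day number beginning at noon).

2348313

Equivalently 12 May 1717 (Gregorian).
JDN 2400001 is 17 November 1858 CE (Gregorian), MJD 0; the target day is −51688 days from there, so JDN = 2348313.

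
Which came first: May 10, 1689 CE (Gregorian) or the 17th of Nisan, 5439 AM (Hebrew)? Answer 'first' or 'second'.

second

First date → JDN 2338085; second date → JDN 2334391.
JDN 2334391 < JDN 2338085, so the second date is earlier.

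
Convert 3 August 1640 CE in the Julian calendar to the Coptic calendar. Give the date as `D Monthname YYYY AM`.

Both dates share Julian Day Number 2320283; in the Coptic calendar that is 10 Mesori 1356 AM.

10 Mesori 1356 AM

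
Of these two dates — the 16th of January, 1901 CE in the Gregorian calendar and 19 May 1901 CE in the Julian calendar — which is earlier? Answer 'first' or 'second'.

first

Converting both to JDN: 2415401 vs 2415537; the smaller is the first.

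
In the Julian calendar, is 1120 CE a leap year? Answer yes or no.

1120 mod 4 = 0, so it is a leap year in the Julian calendar.

yes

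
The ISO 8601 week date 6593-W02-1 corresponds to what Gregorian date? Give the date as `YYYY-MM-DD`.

6593-01-07

ISO week 1 of 6593 is the week containing the first Thursday of 6593.
Week 2, day 1 (Monday) lands on 6593-01-07.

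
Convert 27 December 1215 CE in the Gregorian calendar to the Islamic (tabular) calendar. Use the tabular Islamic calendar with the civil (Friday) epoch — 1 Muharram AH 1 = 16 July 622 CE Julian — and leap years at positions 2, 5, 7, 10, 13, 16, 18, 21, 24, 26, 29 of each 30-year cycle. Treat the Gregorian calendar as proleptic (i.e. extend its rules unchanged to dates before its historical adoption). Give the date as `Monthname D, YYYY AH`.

Sha'ban 26, 612 AH

Both dates share Julian Day Number 2165190; in the tabular Islamic calendar that is 26 Sha'ban 612 AH.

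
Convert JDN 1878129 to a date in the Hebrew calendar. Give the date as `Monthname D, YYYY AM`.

Shevat 4, 4190 AM

The proleptic Gregorian equivalent of JDN 1878129 is 15 January 430.
In the Hebrew calendar that day is Shevat 4, 4190 AM.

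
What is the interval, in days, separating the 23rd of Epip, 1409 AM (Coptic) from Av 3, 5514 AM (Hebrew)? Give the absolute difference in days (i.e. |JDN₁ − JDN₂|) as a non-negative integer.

22274

First date → JDN 2339624; second date → JDN 2361898.
The interval is |2339624 − 2361898| = 22274 days.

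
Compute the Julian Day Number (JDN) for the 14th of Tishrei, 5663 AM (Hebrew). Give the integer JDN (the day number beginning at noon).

Equivalently 15 October 1902 (Gregorian).
JDN 2299161 is 15 October 1582 CE (Gregorian); the target day is +116877 days from there, so JDN = 2416038.

2416038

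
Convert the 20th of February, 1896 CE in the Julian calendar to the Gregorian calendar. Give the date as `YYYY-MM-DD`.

1896-03-03

For dates in this range the Gregorian date is 12 days ahead of the Julian.
20 February 1896 Julian + 12 days → 3 March 1896 Gregorian.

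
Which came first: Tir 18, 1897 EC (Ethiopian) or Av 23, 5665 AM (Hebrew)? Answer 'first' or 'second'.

first

Converting both to JDN: 2416872 vs 2417082; the smaller is the first.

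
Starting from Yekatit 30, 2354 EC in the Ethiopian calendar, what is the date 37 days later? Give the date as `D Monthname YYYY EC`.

7 Miyazya 2354 EC

The starting date is JDN 2583833; 2583833 + 37 = 2583870.
JDN 2583870 corresponds to 7 Miyazya 2354 EC.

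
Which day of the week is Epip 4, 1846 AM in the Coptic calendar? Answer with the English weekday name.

Wednesday

This is JDN 2499219 (12 July 2130 Gregorian).
2499219 ≡ 2 (mod 7); counting from Monday = 0 gives Wednesday.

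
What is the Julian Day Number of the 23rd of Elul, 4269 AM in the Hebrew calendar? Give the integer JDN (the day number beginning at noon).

In the proleptic Gregorian calendar the same day is 26 August 509.
JDN 2299161 is 15 October 1582 CE (Gregorian); the target day is −391955 days from there, so JDN = 1907206.

1907206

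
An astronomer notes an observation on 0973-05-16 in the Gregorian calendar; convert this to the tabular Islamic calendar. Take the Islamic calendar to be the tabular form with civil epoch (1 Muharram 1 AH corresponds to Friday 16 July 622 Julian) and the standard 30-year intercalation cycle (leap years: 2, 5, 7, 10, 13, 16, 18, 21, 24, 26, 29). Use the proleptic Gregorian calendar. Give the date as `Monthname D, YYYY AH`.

Julian Day Number of the source date = 2076577.
Converting JDN 2076577 to the tabular Islamic calendar gives 5 Sha'ban 362 AH.

Sha'ban 5, 362 AH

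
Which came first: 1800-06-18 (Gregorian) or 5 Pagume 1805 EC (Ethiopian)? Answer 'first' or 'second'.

first

First date → JDN 2378665; second date → JDN 2383496.
JDN 2378665 < JDN 2383496, so the first date is earlier.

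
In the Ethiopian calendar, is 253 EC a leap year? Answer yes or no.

253 mod 4 = 1; in the Ethiopian calendar a year is leap when year mod 4 = 3, so it is a common year.

no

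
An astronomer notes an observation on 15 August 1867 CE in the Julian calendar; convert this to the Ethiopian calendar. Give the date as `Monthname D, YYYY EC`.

Nehase 22, 1859 EC

The source date corresponds to 27 August 1867 in the Gregorian calendar (JDN 2403206).
That day falls on 22 Nehase 1859 EC in the Ethiopian calendar.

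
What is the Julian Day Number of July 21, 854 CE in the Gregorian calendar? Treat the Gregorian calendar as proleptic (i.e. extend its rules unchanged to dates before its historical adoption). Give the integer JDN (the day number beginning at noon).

JDN 2299161 is 15 October 1582 CE (Gregorian); the target day is −265982 days from there, so JDN = 2033179.

2033179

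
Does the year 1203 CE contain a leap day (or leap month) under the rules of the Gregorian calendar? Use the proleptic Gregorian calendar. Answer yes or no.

1203 is not divisible by 4, so it is a common year.

no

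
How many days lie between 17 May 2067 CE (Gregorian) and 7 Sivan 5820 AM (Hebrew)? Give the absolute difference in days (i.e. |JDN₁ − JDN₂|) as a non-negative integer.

2537

JDN of the first date = 2476153.
JDN of the second date = 2473616.
|2473616 − 2476153| = 2537.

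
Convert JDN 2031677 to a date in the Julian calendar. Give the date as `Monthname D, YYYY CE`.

June 6, 850 CE

The proleptic Gregorian equivalent of JDN 2031677 is 10 June 850.
In the Julian calendar that day is June 6, 850 CE.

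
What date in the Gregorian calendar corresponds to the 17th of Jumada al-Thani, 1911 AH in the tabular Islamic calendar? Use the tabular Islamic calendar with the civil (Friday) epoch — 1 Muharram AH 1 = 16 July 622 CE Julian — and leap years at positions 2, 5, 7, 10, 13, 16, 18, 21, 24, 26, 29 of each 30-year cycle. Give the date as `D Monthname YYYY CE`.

13 February 2476 CE

Both dates share Julian Day Number 2625444; in the Gregorian calendar that is 13 February 2476 CE.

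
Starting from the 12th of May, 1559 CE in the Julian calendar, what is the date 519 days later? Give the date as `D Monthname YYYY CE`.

Counting 519 days forward from JDN 2290614 reaches JDN 2291133, which is 12 October 1560 CE.

12 October 1560 CE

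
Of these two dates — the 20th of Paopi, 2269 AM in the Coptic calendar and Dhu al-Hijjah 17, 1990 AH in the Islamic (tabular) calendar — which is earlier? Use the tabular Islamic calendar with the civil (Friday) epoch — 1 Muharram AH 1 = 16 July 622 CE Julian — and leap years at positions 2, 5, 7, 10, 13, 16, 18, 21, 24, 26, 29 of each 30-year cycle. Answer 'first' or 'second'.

first

The two dates have Julian Day Numbers 2653466 and 2653616 respectively.
Since 2653466 < 2653616, the first date comes first.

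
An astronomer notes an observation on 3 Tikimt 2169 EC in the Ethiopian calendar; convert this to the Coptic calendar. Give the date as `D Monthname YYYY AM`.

3 Paopi 1893 AM

Both dates share Julian Day Number 2516115; in the Coptic calendar that is 3 Paopi 1893 AM.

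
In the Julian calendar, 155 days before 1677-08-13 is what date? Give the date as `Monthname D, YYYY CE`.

The starting date is JDN 2333807; 2333807 − 155 = 2333652.
JDN 2333652 corresponds to March 11, 1677 CE.

March 11, 1677 CE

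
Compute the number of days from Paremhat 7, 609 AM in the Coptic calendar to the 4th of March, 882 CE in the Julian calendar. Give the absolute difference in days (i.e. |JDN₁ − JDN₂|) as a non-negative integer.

4017

First date → JDN 2047288; second date → JDN 2043271.
The interval is |2047288 − 2043271| = 4017 days.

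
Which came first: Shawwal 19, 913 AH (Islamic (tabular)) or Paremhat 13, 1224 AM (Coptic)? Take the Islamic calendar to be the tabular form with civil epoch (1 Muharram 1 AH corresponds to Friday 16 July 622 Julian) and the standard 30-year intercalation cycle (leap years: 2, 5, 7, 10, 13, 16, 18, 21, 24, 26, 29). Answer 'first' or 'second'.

Converting both to JDN: 2271906 vs 2271923; the smaller is the first.

first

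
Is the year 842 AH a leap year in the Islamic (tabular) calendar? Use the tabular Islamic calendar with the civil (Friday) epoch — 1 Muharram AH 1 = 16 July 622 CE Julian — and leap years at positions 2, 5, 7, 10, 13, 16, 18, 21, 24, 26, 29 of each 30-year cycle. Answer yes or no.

Year 842 AH is year 2 of its 30-year cycle; leap positions are 2, 5, 7, 10, 13, 16, 18, 21, 24, 26, 29, so it is a leap year (355 days).

yes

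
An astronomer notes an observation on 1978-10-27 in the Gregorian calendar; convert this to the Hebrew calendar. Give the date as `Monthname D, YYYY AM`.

Tishrei 26, 5739 AM

Julian Day Number of the source date = 2443809.
Converting JDN 2443809 to the Hebrew calendar gives 26 Tishrei 5739 AM.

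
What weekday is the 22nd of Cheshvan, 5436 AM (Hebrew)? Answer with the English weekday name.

Monday

In the Gregorian calendar this is 11 November 1675 (JDN 2333156).
2333156 ≡ 0 (mod 7); counting from Monday = 0 gives Monday.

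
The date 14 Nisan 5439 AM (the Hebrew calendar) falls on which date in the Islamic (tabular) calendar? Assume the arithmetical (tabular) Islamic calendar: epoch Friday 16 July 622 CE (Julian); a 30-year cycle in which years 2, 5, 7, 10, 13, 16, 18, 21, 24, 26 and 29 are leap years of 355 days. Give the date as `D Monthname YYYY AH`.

Julian Day Number of the source date = 2334388.
Converting JDN 2334388 to the tabular Islamic calendar gives 14 Safar 1090 AH.

14 Safar 1090 AH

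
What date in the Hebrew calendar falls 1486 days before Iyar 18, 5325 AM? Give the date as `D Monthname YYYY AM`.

Counting 1486 days back from JDN 2292783 reaches JDN 2291297, which is 8 Nisan 5321 AM.

8 Nisan 5321 AM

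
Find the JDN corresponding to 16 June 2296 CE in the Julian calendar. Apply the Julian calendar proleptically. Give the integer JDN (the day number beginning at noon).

2559839

Equivalently 1 July 2296 (Gregorian).
JDN 2299161 is 15 October 1582 CE (Gregorian); the target day is +260678 days from there, so JDN = 2559839.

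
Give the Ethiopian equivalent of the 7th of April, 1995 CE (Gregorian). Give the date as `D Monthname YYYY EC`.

Both dates share Julian Day Number 2449815; in the Ethiopian calendar that is 29 Megabit 1987 EC.

29 Megabit 1987 EC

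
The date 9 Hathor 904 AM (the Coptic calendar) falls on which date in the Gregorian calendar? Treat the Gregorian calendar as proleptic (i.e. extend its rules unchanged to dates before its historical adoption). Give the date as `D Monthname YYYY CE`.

13 November 1187 CE

Julian Day Number of the source date = 2154919.
Converting JDN 2154919 to the Gregorian calendar gives 13 November 1187 CE.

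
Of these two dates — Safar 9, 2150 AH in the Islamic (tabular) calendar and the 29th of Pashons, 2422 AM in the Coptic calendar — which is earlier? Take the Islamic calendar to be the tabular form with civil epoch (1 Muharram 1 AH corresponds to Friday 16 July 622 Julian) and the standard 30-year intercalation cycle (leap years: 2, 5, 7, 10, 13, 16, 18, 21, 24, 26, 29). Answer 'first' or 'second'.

Converting both to JDN: 2710012 vs 2709568; the smaller is the second.

second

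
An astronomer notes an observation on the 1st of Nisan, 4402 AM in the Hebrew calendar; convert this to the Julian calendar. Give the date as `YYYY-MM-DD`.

Julian Day Number of the source date = 1955614.
Converting JDN 1955614 to the Julian calendar gives 7 March 642 CE.

0642-03-07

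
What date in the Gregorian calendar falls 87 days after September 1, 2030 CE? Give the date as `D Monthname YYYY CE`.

27 November 2030 CE

Counting 87 days forward from JDN 2462746 reaches JDN 2462833, which is 27 November 2030 CE.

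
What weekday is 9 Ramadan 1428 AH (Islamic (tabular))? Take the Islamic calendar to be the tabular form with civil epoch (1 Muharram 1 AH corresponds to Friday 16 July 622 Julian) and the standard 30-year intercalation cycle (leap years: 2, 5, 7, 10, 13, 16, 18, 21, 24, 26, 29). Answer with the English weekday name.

Equivalently 21 September 2007 Gregorian, JDN 2454365.
JDN 2454365 mod 7 = 4, and JDN 0 was a Monday, so this is a Friday.

Friday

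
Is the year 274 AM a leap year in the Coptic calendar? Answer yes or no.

274 mod 4 = 2; in the Coptic calendar a year is leap when year mod 4 = 3, so it is a common year.

no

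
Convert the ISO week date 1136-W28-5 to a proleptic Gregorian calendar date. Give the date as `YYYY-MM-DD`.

1136-07-10

ISO week 1 of 1136 is the week containing the first Thursday of 1136.
Week 28, day 5 (Friday) lands on 1136-07-10.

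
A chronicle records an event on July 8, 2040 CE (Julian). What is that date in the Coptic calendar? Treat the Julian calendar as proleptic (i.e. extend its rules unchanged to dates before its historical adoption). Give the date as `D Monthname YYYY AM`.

14 Epip 1756 AM

Both dates share Julian Day Number 2466357; in the Coptic calendar that is 14 Epip 1756 AM.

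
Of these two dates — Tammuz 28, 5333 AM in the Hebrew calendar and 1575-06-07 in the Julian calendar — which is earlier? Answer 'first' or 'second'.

first

First date → JDN 2295776; second date → JDN 2296484.
JDN 2295776 < JDN 2296484, so the first date is earlier.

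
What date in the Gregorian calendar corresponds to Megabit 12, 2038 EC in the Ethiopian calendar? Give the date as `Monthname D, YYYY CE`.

March 21, 2046 CE

Both dates share Julian Day Number 2468426; in the Gregorian calendar that is 21 March 2046 CE.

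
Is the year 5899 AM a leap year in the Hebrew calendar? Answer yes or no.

no

Hebrew year 5899 is year 9 of its 19-year Metonic cycle; leap years are at positions 3, 6, 8, 11, 14, 17, 19, so it is a common year (12 months).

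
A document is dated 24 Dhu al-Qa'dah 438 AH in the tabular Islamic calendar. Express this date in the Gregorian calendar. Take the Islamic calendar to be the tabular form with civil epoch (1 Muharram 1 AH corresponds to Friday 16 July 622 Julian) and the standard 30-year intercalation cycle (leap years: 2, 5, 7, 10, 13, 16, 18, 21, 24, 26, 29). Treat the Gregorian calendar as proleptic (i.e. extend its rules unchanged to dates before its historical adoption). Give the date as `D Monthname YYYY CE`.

28 May 1047 CE

Both dates share Julian Day Number 2103616; in the Gregorian calendar that is 28 May 1047 CE.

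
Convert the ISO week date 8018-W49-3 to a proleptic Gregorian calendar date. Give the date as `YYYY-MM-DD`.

8018-12-05

ISO week 1 of 8018 is the week containing the first Thursday of 8018.
Week 49, day 3 (Wednesday) lands on 8018-12-05.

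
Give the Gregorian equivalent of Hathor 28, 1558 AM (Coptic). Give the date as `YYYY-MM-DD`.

Both dates share Julian Day Number 2393811; in the Gregorian calendar that is 6 December 1841 CE.

1841-12-06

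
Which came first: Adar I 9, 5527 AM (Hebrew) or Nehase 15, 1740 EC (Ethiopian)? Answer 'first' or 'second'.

First date → JDN 2366482; second date → JDN 2359735.
JDN 2359735 < JDN 2366482, so the second date is earlier.

second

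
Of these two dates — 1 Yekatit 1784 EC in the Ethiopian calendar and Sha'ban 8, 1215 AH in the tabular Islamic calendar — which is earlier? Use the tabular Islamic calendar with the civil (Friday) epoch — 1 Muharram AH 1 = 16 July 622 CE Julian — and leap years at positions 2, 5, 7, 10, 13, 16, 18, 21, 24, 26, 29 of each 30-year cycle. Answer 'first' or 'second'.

first

First date → JDN 2375612; second date → JDN 2378855.
JDN 2375612 < JDN 2378855, so the first date is earlier.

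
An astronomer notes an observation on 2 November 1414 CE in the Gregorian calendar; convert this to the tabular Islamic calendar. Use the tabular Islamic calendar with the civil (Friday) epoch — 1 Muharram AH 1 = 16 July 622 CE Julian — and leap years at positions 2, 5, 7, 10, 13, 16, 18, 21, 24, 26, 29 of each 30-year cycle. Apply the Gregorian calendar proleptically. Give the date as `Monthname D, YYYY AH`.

Both dates share Julian Day Number 2237818; in the tabular Islamic calendar that is 9 Sha'ban 817 AH.

Sha'ban 9, 817 AH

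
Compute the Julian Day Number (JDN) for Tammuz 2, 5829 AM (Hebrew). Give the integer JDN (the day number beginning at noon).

2476919

In the Gregorian calendar the same day is 21 June 2069.
JDN 2299161 is 15 October 1582 CE (Gregorian); the target day is +177758 days from there, so JDN = 2476919.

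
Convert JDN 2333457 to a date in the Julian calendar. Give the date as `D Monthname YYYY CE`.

JDN 2333457 is 7 September 1676 in the Gregorian calendar.
In the Julian calendar that day is 28 August 1676 CE.

28 August 1676 CE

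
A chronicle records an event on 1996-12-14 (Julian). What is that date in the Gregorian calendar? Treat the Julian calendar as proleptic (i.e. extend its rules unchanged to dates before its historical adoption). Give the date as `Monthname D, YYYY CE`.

December 27, 1996 CE

At this point the Julian calendar is 13 days behind the Gregorian.
14 December 1996 Julian + 13 days → 27 December 1996 Gregorian.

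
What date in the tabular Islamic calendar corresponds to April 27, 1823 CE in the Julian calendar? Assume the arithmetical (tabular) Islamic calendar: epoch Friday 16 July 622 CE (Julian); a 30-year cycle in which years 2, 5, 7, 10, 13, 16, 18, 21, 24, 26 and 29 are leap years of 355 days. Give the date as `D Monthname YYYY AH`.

The source date corresponds to 9 May 1823 in the Gregorian calendar (JDN 2387025).
That day falls on 27 Sha'ban 1238 AH in the tabular Islamic calendar.

27 Sha'ban 1238 AH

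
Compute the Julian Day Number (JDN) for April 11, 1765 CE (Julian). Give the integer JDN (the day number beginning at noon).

In the Gregorian calendar the same day is 22 April 1765.
JDN 2451545 is 1 January 2000 CE (Gregorian); the target day is −85720 days from there, so JDN = 2365825.

2365825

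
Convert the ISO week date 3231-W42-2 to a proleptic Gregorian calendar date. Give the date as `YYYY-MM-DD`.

3231-10-14

ISO week 1 of 3231 is the week containing the first Thursday of 3231.
Week 42, day 2 (Tuesday) lands on 3231-10-14.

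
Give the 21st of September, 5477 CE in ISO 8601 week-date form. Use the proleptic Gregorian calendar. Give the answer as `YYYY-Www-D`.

The weekday is Friday (ISO weekday 5).
That Friday belongs to ISO week 38 of ISO year 5477.

5477-W38-5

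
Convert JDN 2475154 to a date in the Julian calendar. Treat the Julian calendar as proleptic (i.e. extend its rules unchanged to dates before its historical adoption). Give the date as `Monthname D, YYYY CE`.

JDN 2475154 is 21 August 2064 in the Gregorian calendar.
In the Julian calendar that day is August 8, 2064 CE.

August 8, 2064 CE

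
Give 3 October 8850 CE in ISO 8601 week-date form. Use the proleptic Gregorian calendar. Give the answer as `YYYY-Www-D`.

8850-W40-1

The weekday is Monday (ISO weekday 1).
That Monday belongs to ISO week 40 of ISO year 8850.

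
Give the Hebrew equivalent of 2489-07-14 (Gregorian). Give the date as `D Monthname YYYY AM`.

15 Tammuz 6249 AM

Julian Day Number of the source date = 2630344.
Converting JDN 2630344 to the Hebrew calendar gives 15 Tammuz 6249 AM.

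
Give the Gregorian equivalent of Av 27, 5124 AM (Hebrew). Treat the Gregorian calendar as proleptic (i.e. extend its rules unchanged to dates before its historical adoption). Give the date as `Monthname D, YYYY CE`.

August 4, 1364 CE

Both dates share Julian Day Number 2219467; in the Gregorian calendar that is 4 August 1364 CE.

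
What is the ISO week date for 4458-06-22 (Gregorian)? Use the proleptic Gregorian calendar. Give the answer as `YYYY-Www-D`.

4458-W25-6

The weekday is Saturday (ISO weekday 6).
That Saturday belongs to ISO week 25 of ISO year 4458.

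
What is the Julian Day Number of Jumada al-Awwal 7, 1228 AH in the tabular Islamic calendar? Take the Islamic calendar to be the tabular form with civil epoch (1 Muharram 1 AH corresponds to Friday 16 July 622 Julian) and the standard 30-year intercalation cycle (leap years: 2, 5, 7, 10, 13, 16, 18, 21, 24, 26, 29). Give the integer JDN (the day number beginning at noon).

Equivalently 8 May 1813 (Gregorian).
JDN 2400001 is 17 November 1858 CE (Gregorian), MJD 0; the target day is −16629 days from there, so JDN = 2383372.

2383372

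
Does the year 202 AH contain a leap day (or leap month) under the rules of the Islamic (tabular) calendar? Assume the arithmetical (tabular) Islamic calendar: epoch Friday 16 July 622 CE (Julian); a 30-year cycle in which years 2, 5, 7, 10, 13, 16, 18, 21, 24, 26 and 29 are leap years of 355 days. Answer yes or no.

Year 202 AH is year 22 of its 30-year cycle; leap positions are 2, 5, 7, 10, 13, 16, 18, 21, 24, 26, 29, so it is a common year (354 days).

no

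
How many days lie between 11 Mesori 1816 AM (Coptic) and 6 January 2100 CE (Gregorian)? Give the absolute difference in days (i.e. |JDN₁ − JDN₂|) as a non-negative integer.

224

JDN of the first date = 2488299.
JDN of the second date = 2488075.
|2488075 − 2488299| = 224.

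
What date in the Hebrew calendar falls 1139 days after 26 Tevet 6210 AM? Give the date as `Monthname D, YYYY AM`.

Adar I 14, 6213 AM

The starting date is JDN 2615915; 2615915 + 1139 = 2617054.
JDN 2617054 corresponds to Adar I 14, 6213 AM.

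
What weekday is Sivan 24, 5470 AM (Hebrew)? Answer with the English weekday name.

Sunday

Equivalently 22 June 1710 Gregorian, JDN 2345797.
JDN 2345797 mod 7 = 6, and JDN 0 was a Monday, so this is a Sunday.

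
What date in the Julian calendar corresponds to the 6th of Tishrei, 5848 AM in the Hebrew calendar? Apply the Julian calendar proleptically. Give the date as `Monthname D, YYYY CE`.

Julian Day Number of the source date = 2483596.
Converting JDN 2483596 to the Julian calendar gives 19 September 2087 CE.

September 19, 2087 CE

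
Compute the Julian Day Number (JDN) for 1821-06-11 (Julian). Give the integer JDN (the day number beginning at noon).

In the Gregorian calendar the same day is 23 June 1821.
JDN 2451545 is 1 January 2000 CE (Gregorian); the target day is −65205 days from there, so JDN = 2386340.

2386340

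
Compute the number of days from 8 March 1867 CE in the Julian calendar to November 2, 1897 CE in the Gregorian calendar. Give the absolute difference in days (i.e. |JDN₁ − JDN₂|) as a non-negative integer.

11185

First date → JDN 2403046; second date → JDN 2414231.
The interval is |2403046 − 2414231| = 11185 days.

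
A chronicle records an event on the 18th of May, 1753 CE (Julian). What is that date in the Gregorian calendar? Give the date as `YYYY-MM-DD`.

The Julian–Gregorian offset here is 11 days (Julian trailing).
18 May 1753 Julian + 11 days → 29 May 1753 Gregorian.

1753-05-29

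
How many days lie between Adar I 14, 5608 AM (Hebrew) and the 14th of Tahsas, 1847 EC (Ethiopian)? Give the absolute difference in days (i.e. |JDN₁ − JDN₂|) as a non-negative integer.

JDN of the first date = 2396076.
JDN of the second date = 2398575.
|2398575 − 2396076| = 2499.

2499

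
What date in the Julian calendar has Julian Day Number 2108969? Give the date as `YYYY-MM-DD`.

JDN 2108969 is 22 January 1062 in the proleptic Gregorian calendar.
In the Julian calendar that day is 1062-01-16.

1062-01-16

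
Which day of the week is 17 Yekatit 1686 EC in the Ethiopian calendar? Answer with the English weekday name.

Equivalently 21 February 1694 Gregorian, JDN 2339833.
Since JDN mod 7 = 6 (0 = Monday), the day is Sunday.

Sunday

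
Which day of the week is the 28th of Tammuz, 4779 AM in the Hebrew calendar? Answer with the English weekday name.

Saturday

Equivalently 10 July 1019 Gregorian, JDN 2093432.
JDN 2093432 mod 7 = 5, and JDN 0 was a Monday, so this is a Saturday.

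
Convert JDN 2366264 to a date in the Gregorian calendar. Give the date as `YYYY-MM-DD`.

1766-07-05

Counting from JDN 2299161 = 15 Oct 1582 gives an offset of 67103 days.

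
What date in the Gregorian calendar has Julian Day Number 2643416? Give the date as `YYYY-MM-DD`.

Counting from JDN 2299161 = 15 Oct 1582 gives an offset of 344255 days.

2525-04-29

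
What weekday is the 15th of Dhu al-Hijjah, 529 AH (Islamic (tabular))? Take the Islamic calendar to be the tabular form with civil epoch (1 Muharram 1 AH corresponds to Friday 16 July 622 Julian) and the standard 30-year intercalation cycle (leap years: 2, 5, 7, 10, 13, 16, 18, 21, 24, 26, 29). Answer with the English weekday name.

Thursday

Equivalently 3 October 1135 Gregorian, JDN 2135885.
JDN 2135885 mod 7 = 3, and JDN 0 was a Monday, so this is a Thursday.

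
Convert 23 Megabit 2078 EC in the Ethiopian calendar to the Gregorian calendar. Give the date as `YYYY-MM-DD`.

2086-04-01

Both dates share Julian Day Number 2483047; in the Gregorian calendar that is 1 April 2086 CE.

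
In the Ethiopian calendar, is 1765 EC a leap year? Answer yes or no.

no

1765 mod 4 = 1; in the Ethiopian calendar a year is leap when year mod 4 = 3, so it is a common year.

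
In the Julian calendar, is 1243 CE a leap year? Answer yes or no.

1243 mod 4 = 3, so it is a common year in the Julian calendar.

no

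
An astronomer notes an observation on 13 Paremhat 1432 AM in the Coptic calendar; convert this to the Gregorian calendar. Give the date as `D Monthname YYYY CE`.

Both dates share Julian Day Number 2347895; in the Gregorian calendar that is 20 March 1716 CE.

20 March 1716 CE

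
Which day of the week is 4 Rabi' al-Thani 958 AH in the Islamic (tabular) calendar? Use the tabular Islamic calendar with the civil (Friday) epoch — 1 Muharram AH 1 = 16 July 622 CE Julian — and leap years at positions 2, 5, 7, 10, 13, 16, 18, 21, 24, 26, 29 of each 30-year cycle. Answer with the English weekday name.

Saturday

In the proleptic Gregorian calendar this is 21 April 1551 (JDN 2287661).
2287661 ≡ 5 (mod 7); counting from Monday = 0 gives Saturday.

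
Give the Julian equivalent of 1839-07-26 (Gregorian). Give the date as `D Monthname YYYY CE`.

14 July 1839 CE

For dates in this range the Gregorian date is 12 days ahead of the Julian.
26 July 1839 Gregorian − 12 days → 14 July 1839 Julian.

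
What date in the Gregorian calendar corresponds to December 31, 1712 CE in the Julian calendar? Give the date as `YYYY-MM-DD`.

For dates in this range the Gregorian date is 11 days ahead of the Julian.
31 December 1712 Julian + 11 days → 11 January 1713 Gregorian.

1713-01-11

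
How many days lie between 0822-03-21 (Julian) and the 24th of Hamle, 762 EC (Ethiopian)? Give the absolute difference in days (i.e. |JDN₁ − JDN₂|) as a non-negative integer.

JDN of the first date = 2021373.
JDN of the second date = 2002499.
|2002499 − 2021373| = 18874.

18874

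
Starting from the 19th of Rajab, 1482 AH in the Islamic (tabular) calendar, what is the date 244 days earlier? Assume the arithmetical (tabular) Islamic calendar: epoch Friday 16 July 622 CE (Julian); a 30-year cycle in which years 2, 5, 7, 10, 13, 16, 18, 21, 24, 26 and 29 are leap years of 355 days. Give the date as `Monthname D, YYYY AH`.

Dhu al-Qa'dah 11, 1481 AH

Counting 244 days back from JDN 2473452 reaches JDN 2473208, which is Dhu al-Qa'dah 11, 1481 AH.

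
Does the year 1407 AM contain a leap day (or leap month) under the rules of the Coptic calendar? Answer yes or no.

1407 mod 4 = 3; in the Coptic calendar a year is leap when year mod 4 = 3, so it is a leap year.

yes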